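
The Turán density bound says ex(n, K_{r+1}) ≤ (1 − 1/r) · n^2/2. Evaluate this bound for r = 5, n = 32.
Turán density bound = (4/5) · 32^2/2 = 2048/5 ≈ 409.6

Turán's theorem: ex(n, K_{r+1}) is achieved by the complete r-partite Turán graph T(n, r) with parts as balanced as possible, and is at most (1 − 1/r) · n^2/2. For r = 5, n = 32: the density bound is (4/5) · 1024/2 = 2048/5 ≈ 409.6. The integer-valued extremum is e(T(32, 5)) = 409, which is strictly less than the density bound 2048/5 since 5 ∤ 32 (the parts of T(32, 5) cannot all be equal).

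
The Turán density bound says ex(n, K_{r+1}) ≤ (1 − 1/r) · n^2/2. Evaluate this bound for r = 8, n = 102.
Turán density bound = (7/8) · 102^2/2 = 18207/4 ≈ 4551.75

Turán's theorem: ex(n, K_{r+1}) is achieved by the complete r-partite Turán graph T(n, r) with parts as balanced as possible, and is at most (1 − 1/r) · n^2/2. For r = 8, n = 102: the density bound is (7/8) · 10404/2 = 18207/4 ≈ 4551.75. The integer-valued extremum is e(T(102, 8)) = 4551, which is strictly less than the density bound 18207/4 since 8 ∤ 102 (the parts of T(102, 8) cannot all be equal).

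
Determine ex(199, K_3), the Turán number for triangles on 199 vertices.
ex(199, K_3) = ⌊199^2/4⌋ = 9900

Mantel (1907): a triangle-free graph on n vertices has at most ⌊n^2/4⌋ edges, with equality for the complete bipartite graph K_{⌊n/2⌋, ⌈n/2⌉}. For n = 199: ⌊199^2/4⌋ = ⌊39601/4⌋ = 9900. The extremal graph is K_{99, 100}, which has 99·100 = 9900 edges.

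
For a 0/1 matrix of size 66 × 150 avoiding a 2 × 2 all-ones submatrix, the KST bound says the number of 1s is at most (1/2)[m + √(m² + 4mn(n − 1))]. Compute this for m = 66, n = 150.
z(66, 150; 2, 2) ≤ (1/2)[66 + √(66² + 4·66·150·149)] = (1/2)[66 + √5904756] = 1247.9852

Kővári–Sós–Turán: let r_1, ..., r_66 be the row sums and z = Σ r_i the total number of 1s. Each pair of columns can share at most one row with both entries 1 (else a 2×2 all-ones block appears), so Σ_i C(r_i, 2) ≤ C(150, 2) = 11175. By convexity Σ_i C(r_i, 2) ≥ 66·C(z/66, 2) = z(z − 66)/(2·66), giving z² − 66z − 66·150·149 ≤ 0 and hence z ≤ (1/2)[66 + √(4356 + 4·1475100)] = (1/2)[66 + √5904756] ≈ (1/2)(66 + 2429.9704) = 1247.9852.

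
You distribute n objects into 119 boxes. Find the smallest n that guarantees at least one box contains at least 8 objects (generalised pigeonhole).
n = (8 − 1)·119 + 1 = 834

By the generalised pigeonhole principle, to guarantee some box contains ≥ r objects we need more than (r − 1) · k objects total. Threshold: n = (r − 1) · k + 1. With r = 8 and k = 119: n = 7 · 119 + 1 = 833 + 1 = 834. For n = 833 = 7 · 119, we can put exactly 7 objects in every box, avoiding 8 in any single one — so 834 is tight.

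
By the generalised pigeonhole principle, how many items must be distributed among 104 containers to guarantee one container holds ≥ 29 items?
n = (29 − 1)·104 + 1 = 2913

By the generalised pigeonhole principle, to guarantee some box contains ≥ r objects we need more than (r − 1) · k objects total. Threshold: n = (r − 1) · k + 1. With r = 29 and k = 104: n = 28 · 104 + 1 = 2912 + 1 = 2913. For n = 2912 = 28 · 104, we can put exactly 28 objects in every box, avoiding 29 in any single one — so 2913 is tight.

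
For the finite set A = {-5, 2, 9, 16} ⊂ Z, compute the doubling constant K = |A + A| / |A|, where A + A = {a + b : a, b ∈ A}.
K = |A + A| / |A| = 7/4

Enumerate A + A = {a + b : a, b ∈ A}. With |A| = 4, there are |A|^2 = 16 ordered sum pairs; collecting distinct values, A + A = {-10, -3, 4, 11, 18, 25, 32}, so |A + A| = 7. Thus K = 7/4. Here |A + A| = 2|A| − 1 = 7, the minimum possible — so K = 7/4 is minimal, which holds iff A is an arithmetic progression.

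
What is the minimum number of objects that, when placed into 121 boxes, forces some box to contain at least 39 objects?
n = (39 − 1)·121 + 1 = 4599

By the generalised pigeonhole principle, to guarantee some box contains ≥ r objects we need more than (r − 1) · k objects total. Threshold: n = (r − 1) · k + 1. With r = 39 and k = 121: n = 38 · 121 + 1 = 4598 + 1 = 4599. For n = 4598 = 38 · 121, we can put exactly 38 objects in every box, avoiding 39 in any single one — so 4599 is tight.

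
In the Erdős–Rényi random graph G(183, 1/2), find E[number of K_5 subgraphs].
E[# K_5] = C(183, 5) · (1/2)^C(5, 2) = 1618621641 / 2^10 ≈ 1580685.196289

For each 5-subset S of vertices (there are C(183, 5) = 1618621641 such S), let X_S = 1 if S induces a K_5 (all C(5, 2) = 10 edges present). Then P(X_S = 1) = (1/2)^10 = 1/1024. By linearity of expectation, E[# K_5] = C(183, 5) · (1/2)^10 = 1618621641 / 1024 ≈ 1580685.196289.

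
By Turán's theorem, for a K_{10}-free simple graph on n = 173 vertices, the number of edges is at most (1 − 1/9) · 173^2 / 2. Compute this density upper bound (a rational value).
Turán density bound = (8/9) · 173^2/2 = 119716/9 ≈ 13301.7778

Turán's theorem: ex(n, K_{r+1}) is achieved by the complete r-partite Turán graph T(n, r) with parts as balanced as possible, and is at most (1 − 1/r) · n^2/2. For r = 9, n = 173: the density bound is (8/9) · 29929/2 = 119716/9 ≈ 13301.7778. The integer-valued extremum is e(T(173, 9)) = 13301, which is strictly less than the density bound 119716/9 since 9 ∤ 173 (the parts of T(173, 9) cannot all be equal).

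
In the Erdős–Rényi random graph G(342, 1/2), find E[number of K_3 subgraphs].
E[# K_3] = C(342, 3) · (1/2)^C(3, 2) = 6608580 / 2^3 = 1652145/2 = 826072.5

For each 3-subset S of vertices (there are C(342, 3) = 6608580 such S), let X_S = 1 if S induces a K_3 (all C(3, 2) = 3 edges present). Then P(X_S = 1) = (1/2)^3 = 1/8. By linearity of expectation, E[# K_3] = C(342, 3) · (1/2)^3 = 6608580 / 8 = 1652145/2 = 826072.5.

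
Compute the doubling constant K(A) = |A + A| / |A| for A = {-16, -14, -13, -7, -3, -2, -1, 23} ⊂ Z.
K = |A + A| / |A| = 31/8

Enumerate A + A = {a + b : a, b ∈ A}. With |A| = 8, there are |A|^2 = 64 ordered sum pairs; collecting distinct values, A + A = {-32, -30, -29, -28, -27, -26, -23, -21, -20, -19, -18, -17, -16, -15, -14, -10, -9, -8, -6, -5, -4, -3, -2, 7, 9, 10, 16, 20, 21, 22, 46}, so |A + A| = 31. Thus K = 31/8. For comparison, the minimum possible |A + A| over all 8-element sets is 2·8 − 1 = 15 (so min K = 15/8), attained only by arithmetic progressions.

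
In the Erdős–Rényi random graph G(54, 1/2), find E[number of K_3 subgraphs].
E[# K_3] = C(54, 3) · (1/2)^C(3, 2) = 24804 / 2^3 = 6201/2 = 3100.5

For each 3-subset S of vertices (there are C(54, 3) = 24804 such S), let X_S = 1 if S induces a K_3 (all C(3, 2) = 3 edges present). Then P(X_S = 1) = (1/2)^3 = 1/8. By linearity of expectation, E[# K_3] = C(54, 3) · (1/2)^3 = 24804 / 8 = 6201/2 = 3100.5.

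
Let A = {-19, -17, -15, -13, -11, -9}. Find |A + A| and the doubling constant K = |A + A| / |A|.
K = |A + A| / |A| = 11/6

Enumerate A + A = {a + b : a, b ∈ A}. With |A| = 6, there are |A|^2 = 36 ordered sum pairs; collecting distinct values, A + A = {-38, -36, -34, -32, -30, -28, -26, -24, -22, -20, -18}, so |A + A| = 11. Thus K = 11/6. Here |A + A| = 2|A| − 1 = 11, the minimum possible — so K = 11/6 is minimal, which holds iff A is an arithmetic progression.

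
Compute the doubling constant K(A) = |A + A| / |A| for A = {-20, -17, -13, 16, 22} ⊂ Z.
K = |A + A| / |A| = 15/5 = 3

Enumerate A + A = {a + b : a, b ∈ A}. With |A| = 5, there are |A|^2 = 25 ordered sum pairs; collecting distinct values, A + A = {-40, -37, -34, -33, -30, -26, -4, -1, 2, 3, 5, 9, 32, 38, 44}, so |A + A| = 15. Thus K = 15/5 = 3. For comparison, the minimum possible |A + A| over all 5-element sets is 2·5 − 1 = 9 (so min K = 9/5), attained only by arithmetic progressions.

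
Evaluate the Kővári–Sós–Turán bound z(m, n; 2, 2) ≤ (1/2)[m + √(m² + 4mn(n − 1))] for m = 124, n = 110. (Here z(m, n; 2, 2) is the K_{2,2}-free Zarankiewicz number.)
z(124, 110; 2, 2) ≤ (1/2)[124 + √(124² + 4·124·110·109)] = (1/2)[124 + √5962416] = 1282.9029

Kővári–Sós–Turán: let r_1, ..., r_124 be the row sums and z = Σ r_i the total number of 1s. Each pair of columns can share at most one row with both entries 1 (else a 2×2 all-ones block appears), so Σ_i C(r_i, 2) ≤ C(110, 2) = 5995. By convexity Σ_i C(r_i, 2) ≥ 124·C(z/124, 2) = z(z − 124)/(2·124), giving z² − 124z − 124·110·109 ≤ 0 and hence z ≤ (1/2)[124 + √(15376 + 4·1486760)] = (1/2)[124 + √5962416] ≈ (1/2)(124 + 2441.8059) = 1282.9029.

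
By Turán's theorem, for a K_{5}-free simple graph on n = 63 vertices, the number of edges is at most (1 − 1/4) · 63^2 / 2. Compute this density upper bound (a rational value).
Turán density bound = (3/4) · 63^2/2 = 11907/8 ≈ 1488.375

Turán's theorem: ex(n, K_{r+1}) is achieved by the complete r-partite Turán graph T(n, r) with parts as balanced as possible, and is at most (1 − 1/r) · n^2/2. For r = 4, n = 63: the density bound is (3/4) · 3969/2 = 11907/8 ≈ 1488.375. The integer-valued extremum is e(T(63, 4)) = 1488, which is strictly less than the density bound 11907/8 since 4 ∤ 63 (the parts of T(63, 4) cannot all be equal).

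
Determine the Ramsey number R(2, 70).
R(2, 70) = 70

R(2, k) = k for all k ≥ 2: in a 2-colouring of K_k, either some edge is red (a red K_2) or all edges are blue (a blue K_k). And K_{69} coloured all-blue has no blue K_70, so R(2, 70) > 69. Hence R(2, 70) = 70.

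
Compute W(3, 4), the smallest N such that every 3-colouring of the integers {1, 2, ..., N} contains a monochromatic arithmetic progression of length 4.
W(3, 4) = 293

W(3, 4) = 293. The lower bound W(3, 4) > 292 comes from an explicit good 3-colouring of [1, 292]; the upper bound W(3, 4) ≤ 293 was verified by exhaustive search over 3-colourings of [1, 293].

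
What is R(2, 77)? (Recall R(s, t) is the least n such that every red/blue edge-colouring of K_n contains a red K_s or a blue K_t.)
R(2, 77) = 77

R(2, k) = k for all k ≥ 2: in a 2-colouring of K_k, either some edge is red (a red K_2) or all edges are blue (a blue K_k). And K_{76} coloured all-blue has no blue K_77, so R(2, 77) > 76. Hence R(2, 77) = 77.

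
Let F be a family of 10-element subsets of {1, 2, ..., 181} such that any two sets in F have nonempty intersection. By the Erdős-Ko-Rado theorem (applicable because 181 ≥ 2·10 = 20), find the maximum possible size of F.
max |F| = C(180, 9) = 446098010817800

Erdős-Ko-Rado (1961): when n ≥ 2k, max |F| = C(n−1, k−1). The bound is attained by the star {A : i ∈ A} for any fixed i ∈ [n]. Here C(181−1, 10−1) = C(180, 9) = 446098010817800.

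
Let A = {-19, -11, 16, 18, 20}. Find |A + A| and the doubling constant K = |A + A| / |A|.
K = |A + A| / |A| = 14/5

Enumerate A + A = {a + b : a, b ∈ A}. With |A| = 5, there are |A|^2 = 25 ordered sum pairs; collecting distinct values, A + A = {-38, -30, -22, -3, -1, 1, 5, 7, 9, 32, 34, 36, 38, 40}, so |A + A| = 14. Thus K = 14/5. For comparison, the minimum possible |A + A| over all 5-element sets is 2·5 − 1 = 9 (so min K = 9/5), attained only by arithmetic progressions.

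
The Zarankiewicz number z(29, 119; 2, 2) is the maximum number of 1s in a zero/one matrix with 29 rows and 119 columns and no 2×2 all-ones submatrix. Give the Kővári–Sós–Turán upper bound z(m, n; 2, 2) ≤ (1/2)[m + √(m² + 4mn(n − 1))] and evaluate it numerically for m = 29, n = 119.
z(29, 119; 2, 2) ≤ (1/2)[29 + √(29² + 4·29·119·118)] = (1/2)[29 + √1629713] = 652.8011

Kővári–Sós–Turán: let r_1, ..., r_29 be the row sums and z = Σ r_i the total number of 1s. Each pair of columns can share at most one row with both entries 1 (else a 2×2 all-ones block appears), so Σ_i C(r_i, 2) ≤ C(119, 2) = 7021. By convexity Σ_i C(r_i, 2) ≥ 29·C(z/29, 2) = z(z − 29)/(2·29), giving z² − 29z − 29·119·118 ≤ 0 and hence z ≤ (1/2)[29 + √(841 + 4·407218)] = (1/2)[29 + √1629713] ≈ (1/2)(29 + 1276.6021) = 652.8011.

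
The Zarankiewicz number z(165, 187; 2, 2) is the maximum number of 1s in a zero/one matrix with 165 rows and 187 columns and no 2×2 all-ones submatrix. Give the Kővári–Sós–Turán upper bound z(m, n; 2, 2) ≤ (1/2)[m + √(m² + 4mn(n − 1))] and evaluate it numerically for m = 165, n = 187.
z(165, 187; 2, 2) ≤ (1/2)[165 + √(165² + 4·165·187·186)] = (1/2)[165 + √22983345] = 2479.5474

Kővári–Sós–Turán: let r_1, ..., r_165 be the row sums and z = Σ r_i the total number of 1s. Each pair of columns can share at most one row with both entries 1 (else a 2×2 all-ones block appears), so Σ_i C(r_i, 2) ≤ C(187, 2) = 17391. By convexity Σ_i C(r_i, 2) ≥ 165·C(z/165, 2) = z(z − 165)/(2·165), giving z² − 165z − 165·187·186 ≤ 0 and hence z ≤ (1/2)[165 + √(27225 + 4·5739030)] = (1/2)[165 + √22983345] ≈ (1/2)(165 + 4794.0948) = 2479.5474.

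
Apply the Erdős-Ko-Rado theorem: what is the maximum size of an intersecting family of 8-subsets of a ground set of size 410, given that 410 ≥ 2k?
max |F| = C(409, 7) = 360757037528316

The Erdős-Ko-Rado theorem states: for n ≥ 2k, an intersecting family of k-subsets of an n-element set has size at most C(n − 1, k − 1), with equality for 'star' families {A ⊆ [n] : |A| = k, i ∈ A} (fix an element i). For n = 410, k = 8: C(409, 7) = 360757037528316.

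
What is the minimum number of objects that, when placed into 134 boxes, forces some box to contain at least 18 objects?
n = (18 − 1)·134 + 1 = 2279

By the generalised pigeonhole principle, to guarantee some box contains ≥ r objects we need more than (r − 1) · k objects total. Threshold: n = (r − 1) · k + 1. With r = 18 and k = 134: n = 17 · 134 + 1 = 2278 + 1 = 2279. For n = 2278 = 17 · 134, we can put exactly 17 objects in every box, avoiding 18 in any single one — so 2279 is tight.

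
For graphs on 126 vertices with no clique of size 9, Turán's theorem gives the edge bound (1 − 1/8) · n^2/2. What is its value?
Turán density bound = (7/8) · 126^2/2 = 27783/4 ≈ 6945.75

Turán's theorem: ex(n, K_{r+1}) is achieved by the complete r-partite Turán graph T(n, r) with parts as balanced as possible, and is at most (1 − 1/r) · n^2/2. For r = 8, n = 126: the density bound is (7/8) · 15876/2 = 27783/4 ≈ 6945.75. The integer-valued extremum is e(T(126, 8)) = 6945, which is strictly less than the density bound 27783/4 since 8 ∤ 126 (the parts of T(126, 8) cannot all be equal).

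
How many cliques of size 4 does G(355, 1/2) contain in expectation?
E[# K_4] = C(355, 4) · (1/2)^C(4, 2) = 650635480 / 2^6 = 81329435/8 = 10166179.375

For each 4-subset S of vertices (there are C(355, 4) = 650635480 such S), let X_S = 1 if S induces a K_4 (all C(4, 2) = 6 edges present). Then P(X_S = 1) = (1/2)^6 = 1/64. By linearity of expectation, E[# K_4] = C(355, 4) · (1/2)^6 = 650635480 / 64 = 81329435/8 = 10166179.375.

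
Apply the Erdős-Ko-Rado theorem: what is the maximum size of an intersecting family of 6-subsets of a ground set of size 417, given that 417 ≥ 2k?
max |F| = C(416, 5) = 101346274848

The Erdős-Ko-Rado theorem states: for n ≥ 2k, an intersecting family of k-subsets of an n-element set has size at most C(n − 1, k − 1), with equality for 'star' families {A ⊆ [n] : |A| = k, i ∈ A} (fix an element i). For n = 417, k = 6: C(416, 5) = 101346274848.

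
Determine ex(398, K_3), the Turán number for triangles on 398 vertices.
ex(398, K_3) = ⌊398^2/4⌋ = 39601

Mantel (1907): a triangle-free graph on n vertices has at most ⌊n^2/4⌋ edges, with equality for the complete bipartite graph K_{⌊n/2⌋, ⌈n/2⌉}. For n = 398: ⌊398^2/4⌋ = ⌊158404/4⌋ = 39601. The extremal graph is K_{199, 199}, which has 199·199 = 39601 edges.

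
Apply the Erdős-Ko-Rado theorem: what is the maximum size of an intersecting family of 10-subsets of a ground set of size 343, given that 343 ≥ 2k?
max |F| = C(342, 9) = 158625578809472060

Erdős-Ko-Rado (1961): when n ≥ 2k, max |F| = C(n−1, k−1). The bound is attained by the star {A : i ∈ A} for any fixed i ∈ [n]. Here C(343−1, 10−1) = C(342, 9) = 158625578809472060.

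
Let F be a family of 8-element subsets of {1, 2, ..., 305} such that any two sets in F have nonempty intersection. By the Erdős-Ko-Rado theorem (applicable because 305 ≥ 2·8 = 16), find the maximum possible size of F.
max |F| = C(304, 7) = 44408675593360

Erdős-Ko-Rado (1961): when n ≥ 2k, max |F| = C(n−1, k−1). The bound is attained by the star {A : i ∈ A} for any fixed i ∈ [n]. Here C(305−1, 8−1) = C(304, 7) = 44408675593360.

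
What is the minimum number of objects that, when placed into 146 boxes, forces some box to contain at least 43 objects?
n = (43 − 1)·146 + 1 = 6133

By the generalised pigeonhole principle, to guarantee some box contains ≥ r objects we need more than (r − 1) · k objects total. Threshold: n = (r − 1) · k + 1. With r = 43 and k = 146: n = 42 · 146 + 1 = 6132 + 1 = 6133. For n = 6132 = 42 · 146, we can put exactly 42 objects in every box, avoiding 43 in any single one — so 6133 is tight.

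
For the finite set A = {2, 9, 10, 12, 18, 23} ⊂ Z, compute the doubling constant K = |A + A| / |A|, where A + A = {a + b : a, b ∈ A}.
K = |A + A| / |A| = 20/6 = 10/3

Enumerate A + A = {a + b : a, b ∈ A}. With |A| = 6, there are |A|^2 = 36 ordered sum pairs; collecting distinct values, A + A = {4, 11, 12, 14, 18, 19, 20, 21, 22, 24, 25, 27, 28, 30, 32, 33, 35, 36, 41, 46}, so |A + A| = 20. Thus K = 20/6 = 10/3. For comparison, the minimum possible |A + A| over all 6-element sets is 2·6 − 1 = 11 (so min K = 11/6), attained only by arithmetic progressions.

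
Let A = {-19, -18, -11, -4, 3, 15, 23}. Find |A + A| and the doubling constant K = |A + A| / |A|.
K = |A + A| / |A| = 24/7

Enumerate A + A = {a + b : a, b ∈ A}. With |A| = 7, there are |A|^2 = 49 ordered sum pairs; collecting distinct values, A + A = {-38, -37, -36, -30, -29, -23, -22, -16, -15, -8, -4, -3, -1, 4, 5, 6, 11, 12, 18, 19, 26, 30, 38, 46}, so |A + A| = 24. Thus K = 24/7. For comparison, the minimum possible |A + A| over all 7-element sets is 2·7 − 1 = 13 (so min K = 13/7), attained only by arithmetic progressions.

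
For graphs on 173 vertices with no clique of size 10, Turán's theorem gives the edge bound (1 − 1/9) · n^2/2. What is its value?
Turán density bound = (8/9) · 173^2/2 = 119716/9 ≈ 13301.7778

Turán's theorem: ex(n, K_{r+1}) is achieved by the complete r-partite Turán graph T(n, r) with parts as balanced as possible, and is at most (1 − 1/r) · n^2/2. For r = 9, n = 173: the density bound is (8/9) · 29929/2 = 119716/9 ≈ 13301.7778. The integer-valued extremum is e(T(173, 9)) = 13301, which is strictly less than the density bound 119716/9 since 9 ∤ 173 (the parts of T(173, 9) cannot all be equal).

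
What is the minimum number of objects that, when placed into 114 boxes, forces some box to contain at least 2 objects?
n = (2 − 1)·114 + 1 = 115

By the generalised pigeonhole principle, to guarantee some box contains ≥ r objects we need more than (r − 1) · k objects total. Threshold: n = (r − 1) · k + 1. With r = 2 and k = 114: n = 1 · 114 + 1 = 114 + 1 = 115. For n = 114 = 1 · 114, we can put exactly 1 objects in every box, avoiding 2 in any single one — so 115 is tight.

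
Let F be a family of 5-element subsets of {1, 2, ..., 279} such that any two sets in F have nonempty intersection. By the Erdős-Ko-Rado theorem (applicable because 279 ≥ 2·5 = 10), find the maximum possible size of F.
max |F| = C(278, 4) = 243531475

The Erdős-Ko-Rado theorem states: for n ≥ 2k, an intersecting family of k-subsets of an n-element set has size at most C(n − 1, k − 1), with equality for 'star' families {A ⊆ [n] : |A| = k, i ∈ A} (fix an element i). For n = 279, k = 5: C(278, 4) = 243531475.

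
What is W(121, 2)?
W(121, 2) = 121 + 1 = 122

A 2-term AP is any pair of integers, so a monochromatic 2-AP exists iff some colour is used at least twice. With 121 colours, the colouring i ↦ i on {1, ..., 121} uses each colour once, avoiding any monochromatic pair, so W(121, 2) > 121. For {1, ..., 122}, pigeonhole forces two integers of the same colour, which form a monochromatic 2-AP. Hence W(121, 2) = 122.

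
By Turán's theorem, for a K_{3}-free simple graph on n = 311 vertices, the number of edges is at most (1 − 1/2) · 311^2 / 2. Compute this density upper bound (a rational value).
Turán density bound = (1/2) · 311^2/2 = 96721/4 ≈ 24180.25

Turán's theorem: ex(n, K_{r+1}) is achieved by the complete r-partite Turán graph T(n, r) with parts as balanced as possible, and is at most (1 − 1/r) · n^2/2. For r = 2, n = 311: the density bound is (1/2) · 96721/2 = 96721/4 ≈ 24180.25. The integer-valued extremum is e(T(311, 2)) = 24180, which is strictly less than the density bound 96721/4 since 2 ∤ 311 (the parts of T(311, 2) cannot all be equal).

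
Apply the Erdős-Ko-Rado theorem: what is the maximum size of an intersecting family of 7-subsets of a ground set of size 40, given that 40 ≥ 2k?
max |F| = C(39, 6) = 3262623

The Erdős-Ko-Rado theorem states: for n ≥ 2k, an intersecting family of k-subsets of an n-element set has size at most C(n − 1, k − 1), with equality for 'star' families {A ⊆ [n] : |A| = k, i ∈ A} (fix an element i). For n = 40, k = 7: C(39, 6) = 3262623.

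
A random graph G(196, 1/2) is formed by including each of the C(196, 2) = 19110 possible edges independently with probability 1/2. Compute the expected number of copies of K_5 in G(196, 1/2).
E[# K_5] = C(196, 5) · (1/2)^C(5, 2) = 2289653184 / 2^10 = 35775831/16 = 2235989.4375

For each 5-subset S of vertices (there are C(196, 5) = 2289653184 such S), let X_S = 1 if S induces a K_5 (all C(5, 2) = 10 edges present). Then P(X_S = 1) = (1/2)^10 = 1/1024. By linearity of expectation, E[# K_5] = C(196, 5) · (1/2)^10 = 2289653184 / 1024 = 35775831/16 = 2235989.4375.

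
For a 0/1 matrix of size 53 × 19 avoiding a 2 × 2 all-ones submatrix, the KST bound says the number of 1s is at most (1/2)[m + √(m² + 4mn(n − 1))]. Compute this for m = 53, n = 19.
z(53, 19; 2, 2) ≤ (1/2)[53 + √(53² + 4·53·19·18)] = (1/2)[53 + √75313] = 163.7161

Kővári–Sós–Turán: let r_1, ..., r_53 be the row sums and z = Σ r_i the total number of 1s. Each pair of columns can share at most one row with both entries 1 (else a 2×2 all-ones block appears), so Σ_i C(r_i, 2) ≤ C(19, 2) = 171. By convexity Σ_i C(r_i, 2) ≥ 53·C(z/53, 2) = z(z − 53)/(2·53), giving z² − 53z − 53·19·18 ≤ 0 and hence z ≤ (1/2)[53 + √(2809 + 4·18126)] = (1/2)[53 + √75313] ≈ (1/2)(53 + 274.4321) = 163.7161.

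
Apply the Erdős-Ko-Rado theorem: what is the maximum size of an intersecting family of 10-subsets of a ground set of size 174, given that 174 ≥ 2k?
max |F| = C(173, 9) = 309571547872015

Erdős-Ko-Rado (1961): when n ≥ 2k, max |F| = C(n−1, k−1). The bound is attained by the star {A : i ∈ A} for any fixed i ∈ [n]. Here C(174−1, 10−1) = C(173, 9) = 309571547872015.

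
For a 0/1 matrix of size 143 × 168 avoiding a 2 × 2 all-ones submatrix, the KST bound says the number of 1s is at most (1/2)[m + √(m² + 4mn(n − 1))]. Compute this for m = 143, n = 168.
z(143, 168; 2, 2) ≤ (1/2)[143 + √(143² + 4·143·168·167)] = (1/2)[143 + √16068481] = 2075.7755

Kővári–Sós–Turán: let r_1, ..., r_143 be the row sums and z = Σ r_i the total number of 1s. Each pair of columns can share at most one row with both entries 1 (else a 2×2 all-ones block appears), so Σ_i C(r_i, 2) ≤ C(168, 2) = 14028. By convexity Σ_i C(r_i, 2) ≥ 143·C(z/143, 2) = z(z − 143)/(2·143), giving z² − 143z − 143·168·167 ≤ 0 and hence z ≤ (1/2)[143 + √(20449 + 4·4012008)] = (1/2)[143 + √16068481] ≈ (1/2)(143 + 4008.551) = 2075.7755.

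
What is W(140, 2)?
W(140, 2) = 140 + 1 = 141

A 2-term AP is any pair of integers, so a monochromatic 2-AP exists iff some colour is used at least twice. With 140 colours, the colouring i ↦ i on {1, ..., 140} uses each colour once, avoiding any monochromatic pair, so W(140, 2) > 140. For {1, ..., 141}, pigeonhole forces two integers of the same colour, which form a monochromatic 2-AP. Hence W(140, 2) = 141.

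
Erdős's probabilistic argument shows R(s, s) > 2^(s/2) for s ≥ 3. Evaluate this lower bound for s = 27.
2^(27/2) = 11585.2375; so R(27, 27) > 11585.2375

Colour each edge of K_n uniformly at random with red/blue. The expected number of monochromatic K_27 is C(n, 27) · 2 · 2^(−C(27,2)). If C(n, 27) · 2^(1 − C(27,2)) < 1, then with positive probability no monochromatic K_27 exists, so R(27, 27) > n. The standard estimate C(n, 27) ≤ n^27/27! shows this inequality holds whenever n ≤ 2^(27/2) (since 27! · 2^(C(27,2) − 1) > 2^(27^2/2) ≥ n^27). Hence R(27, 27) > 2^(27/2) = 11585.2375.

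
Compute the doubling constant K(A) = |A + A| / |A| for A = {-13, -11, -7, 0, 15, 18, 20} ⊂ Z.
K = |A + A| / |A| = 27/7

Enumerate A + A = {a + b : a, b ∈ A}. With |A| = 7, there are |A|^2 = 49 ordered sum pairs; collecting distinct values, A + A = {-26, -24, -22, -20, -18, -14, -13, -11, -7, 0, 2, 4, 5, 7, 8, 9, 11, 13, 15, 18, 20, 30, 33, 35, 36, 38, 40}, so |A + A| = 27. Thus K = 27/7. For comparison, the minimum possible |A + A| over all 7-element sets is 2·7 − 1 = 13 (so min K = 13/7), attained only by arithmetic progressions.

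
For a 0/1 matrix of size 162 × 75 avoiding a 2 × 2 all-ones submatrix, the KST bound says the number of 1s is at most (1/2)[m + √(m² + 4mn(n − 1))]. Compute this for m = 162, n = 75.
z(162, 75; 2, 2) ≤ (1/2)[162 + √(162² + 4·162·75·74)] = (1/2)[162 + √3622644] = 1032.6622

Kővári–Sós–Turán: let r_1, ..., r_162 be the row sums and z = Σ r_i the total number of 1s. Each pair of columns can share at most one row with both entries 1 (else a 2×2 all-ones block appears), so Σ_i C(r_i, 2) ≤ C(75, 2) = 2775. By convexity Σ_i C(r_i, 2) ≥ 162·C(z/162, 2) = z(z − 162)/(2·162), giving z² − 162z − 162·75·74 ≤ 0 and hence z ≤ (1/2)[162 + √(26244 + 4·899100)] = (1/2)[162 + √3622644] ≈ (1/2)(162 + 1903.3245) = 1032.6622.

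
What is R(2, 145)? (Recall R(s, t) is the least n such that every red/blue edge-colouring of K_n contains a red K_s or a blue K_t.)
R(2, 145) = 145

R(2, k) = k for all k ≥ 2: in a 2-colouring of K_k, either some edge is red (a red K_2) or all edges are blue (a blue K_k). And K_{144} coloured all-blue has no blue K_145, so R(2, 145) > 144. Hence R(2, 145) = 145.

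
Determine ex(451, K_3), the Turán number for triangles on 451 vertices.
ex(451, K_3) = ⌊451^2/4⌋ = 50850

Mantel (1907): a triangle-free graph on n vertices has at most ⌊n^2/4⌋ edges, with equality for the complete bipartite graph K_{⌊n/2⌋, ⌈n/2⌉}. For n = 451: ⌊451^2/4⌋ = ⌊203401/4⌋ = 50850. The extremal graph is K_{225, 226}, which has 225·226 = 50850 edges.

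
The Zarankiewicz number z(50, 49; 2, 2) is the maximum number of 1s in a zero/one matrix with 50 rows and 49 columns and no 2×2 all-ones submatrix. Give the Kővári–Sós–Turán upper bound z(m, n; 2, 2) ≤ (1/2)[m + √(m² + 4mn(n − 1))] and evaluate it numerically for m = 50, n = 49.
z(50, 49; 2, 2) ≤ (1/2)[50 + √(50² + 4·50·49·48)] = (1/2)[50 + √472900] = 368.8386

Kővári–Sós–Turán: let r_1, ..., r_50 be the row sums and z = Σ r_i the total number of 1s. Each pair of columns can share at most one row with both entries 1 (else a 2×2 all-ones block appears), so Σ_i C(r_i, 2) ≤ C(49, 2) = 1176. By convexity Σ_i C(r_i, 2) ≥ 50·C(z/50, 2) = z(z − 50)/(2·50), giving z² − 50z − 50·49·48 ≤ 0 and hence z ≤ (1/2)[50 + √(2500 + 4·117600)] = (1/2)[50 + √472900] ≈ (1/2)(50 + 687.6772) = 368.8386.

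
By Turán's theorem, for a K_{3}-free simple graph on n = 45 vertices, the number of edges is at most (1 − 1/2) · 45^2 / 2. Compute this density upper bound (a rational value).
Turán density bound = (1/2) · 45^2/2 = 2025/4 ≈ 506.25

Turán's theorem: ex(n, K_{r+1}) is achieved by the complete r-partite Turán graph T(n, r) with parts as balanced as possible, and is at most (1 − 1/r) · n^2/2. For r = 2, n = 45: the density bound is (1/2) · 2025/2 = 2025/4 ≈ 506.25. The integer-valued extremum is e(T(45, 2)) = 506, which is strictly less than the density bound 2025/4 since 2 ∤ 45 (the parts of T(45, 2) cannot all be equal).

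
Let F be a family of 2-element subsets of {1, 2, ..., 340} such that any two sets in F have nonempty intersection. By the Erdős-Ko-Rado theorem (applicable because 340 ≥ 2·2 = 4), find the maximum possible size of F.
max |F| = C(339, 1) = 339

The Erdős-Ko-Rado theorem states: for n ≥ 2k, an intersecting family of k-subsets of an n-element set has size at most C(n − 1, k − 1), with equality for 'star' families {A ⊆ [n] : |A| = k, i ∈ A} (fix an element i). For n = 340, k = 2: C(339, 1) = 339.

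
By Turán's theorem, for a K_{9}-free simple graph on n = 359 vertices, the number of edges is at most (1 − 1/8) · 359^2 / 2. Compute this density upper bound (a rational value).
Turán density bound = (7/8) · 359^2/2 = 902167/16 ≈ 56385.4375

Turán's theorem: ex(n, K_{r+1}) is achieved by the complete r-partite Turán graph T(n, r) with parts as balanced as possible, and is at most (1 − 1/r) · n^2/2. For r = 8, n = 359: the density bound is (7/8) · 128881/2 = 902167/16 ≈ 56385.4375. The integer-valued extremum is e(T(359, 8)) = 56385, which is strictly less than the density bound 902167/16 since 8 ∤ 359 (the parts of T(359, 8) cannot all be equal).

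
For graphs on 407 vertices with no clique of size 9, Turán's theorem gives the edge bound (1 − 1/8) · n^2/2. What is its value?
Turán density bound = (7/8) · 407^2/2 = 1159543/16 ≈ 72471.4375

Turán's theorem: ex(n, K_{r+1}) is achieved by the complete r-partite Turán graph T(n, r) with parts as balanced as possible, and is at most (1 − 1/r) · n^2/2. For r = 8, n = 407: the density bound is (7/8) · 165649/2 = 1159543/16 ≈ 72471.4375. The integer-valued extremum is e(T(407, 8)) = 72471, which is strictly less than the density bound 1159543/16 since 8 ∤ 407 (the parts of T(407, 8) cannot all be equal).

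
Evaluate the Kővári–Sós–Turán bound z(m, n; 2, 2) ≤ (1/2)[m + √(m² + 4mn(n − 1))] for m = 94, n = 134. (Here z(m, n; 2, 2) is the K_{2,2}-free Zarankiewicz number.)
z(94, 134; 2, 2) ≤ (1/2)[94 + √(94² + 4·94·134·133)] = (1/2)[94 + √6709908] = 1342.1745

Kővári–Sós–Turán: let r_1, ..., r_94 be the row sums and z = Σ r_i the total number of 1s. Each pair of columns can share at most one row with both entries 1 (else a 2×2 all-ones block appears), so Σ_i C(r_i, 2) ≤ C(134, 2) = 8911. By convexity Σ_i C(r_i, 2) ≥ 94·C(z/94, 2) = z(z − 94)/(2·94), giving z² − 94z − 94·134·133 ≤ 0 and hence z ≤ (1/2)[94 + √(8836 + 4·1675268)] = (1/2)[94 + √6709908] ≈ (1/2)(94 + 2590.349) = 1342.1745.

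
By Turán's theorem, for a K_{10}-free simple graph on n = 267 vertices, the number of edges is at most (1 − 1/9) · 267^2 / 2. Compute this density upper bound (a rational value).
Turán density bound = (8/9) · 267^2/2 = 31684

Turán's theorem: ex(n, K_{r+1}) is achieved by the complete r-partite Turán graph T(n, r) with parts as balanced as possible, and is at most (1 − 1/r) · n^2/2. For r = 9, n = 267: the density bound is (8/9) · 71289/2 = 31684. The integer-valued extremum is e(T(267, 9)) = 31683, which is strictly less than the density bound 31684 since 9 ∤ 267 (the parts of T(267, 9) cannot all be equal).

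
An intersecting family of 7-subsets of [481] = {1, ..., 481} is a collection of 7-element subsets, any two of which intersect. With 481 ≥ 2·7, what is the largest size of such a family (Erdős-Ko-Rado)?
max |F| = C(480, 6) = 16462322007600

The Erdős-Ko-Rado theorem states: for n ≥ 2k, an intersecting family of k-subsets of an n-element set has size at most C(n − 1, k − 1), with equality for 'star' families {A ⊆ [n] : |A| = k, i ∈ A} (fix an element i). For n = 481, k = 7: C(480, 6) = 16462322007600.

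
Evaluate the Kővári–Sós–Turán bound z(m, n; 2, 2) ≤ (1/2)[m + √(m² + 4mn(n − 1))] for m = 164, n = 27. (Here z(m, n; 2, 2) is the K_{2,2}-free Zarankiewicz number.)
z(164, 27; 2, 2) ≤ (1/2)[164 + √(164² + 4·164·27·26)] = (1/2)[164 + √487408] = 431.0731

Kővári–Sós–Turán: let r_1, ..., r_164 be the row sums and z = Σ r_i the total number of 1s. Each pair of columns can share at most one row with both entries 1 (else a 2×2 all-ones block appears), so Σ_i C(r_i, 2) ≤ C(27, 2) = 351. By convexity Σ_i C(r_i, 2) ≥ 164·C(z/164, 2) = z(z − 164)/(2·164), giving z² − 164z − 164·27·26 ≤ 0 and hence z ≤ (1/2)[164 + √(26896 + 4·115128)] = (1/2)[164 + √487408] ≈ (1/2)(164 + 698.1461) = 431.0731.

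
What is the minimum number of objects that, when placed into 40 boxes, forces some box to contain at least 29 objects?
n = (29 − 1)·40 + 1 = 1121

By the generalised pigeonhole principle, to guarantee some box contains ≥ r objects we need more than (r − 1) · k objects total. Threshold: n = (r − 1) · k + 1. With r = 29 and k = 40: n = 28 · 40 + 1 = 1120 + 1 = 1121. For n = 1120 = 28 · 40, we can put exactly 28 objects in every box, avoiding 29 in any single one — so 1121 is tight.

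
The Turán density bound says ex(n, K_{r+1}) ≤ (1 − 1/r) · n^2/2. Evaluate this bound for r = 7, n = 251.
Turán density bound = (6/7) · 251^2/2 = 189003/7 ≈ 27000.4286

Turán's theorem: ex(n, K_{r+1}) is achieved by the complete r-partite Turán graph T(n, r) with parts as balanced as possible, and is at most (1 − 1/r) · n^2/2. For r = 7, n = 251: the density bound is (6/7) · 63001/2 = 189003/7 ≈ 27000.4286. The integer-valued extremum is e(T(251, 7)) = 27000, which is strictly less than the density bound 189003/7 since 7 ∤ 251 (the parts of T(251, 7) cannot all be equal).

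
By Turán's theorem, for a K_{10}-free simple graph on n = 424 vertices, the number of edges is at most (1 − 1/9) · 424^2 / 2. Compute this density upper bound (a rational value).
Turán density bound = (8/9) · 424^2/2 = 719104/9 ≈ 79900.4444

Turán's theorem: ex(n, K_{r+1}) is achieved by the complete r-partite Turán graph T(n, r) with parts as balanced as possible, and is at most (1 − 1/r) · n^2/2. For r = 9, n = 424: the density bound is (8/9) · 179776/2 = 719104/9 ≈ 79900.4444. The integer-valued extremum is e(T(424, 9)) = 79900, which is strictly less than the density bound 719104/9 since 9 ∤ 424 (the parts of T(424, 9) cannot all be equal).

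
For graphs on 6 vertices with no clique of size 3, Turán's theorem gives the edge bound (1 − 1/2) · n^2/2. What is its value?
Turán density bound = (1/2) · 6^2/2 = 9

Turán's theorem: ex(n, K_{r+1}) is achieved by the complete r-partite Turán graph T(n, r) with parts as balanced as possible, and is at most (1 − 1/r) · n^2/2. For r = 2, n = 6: the density bound is (1/2) · 36/2 = 9. Since 2 ∣ 6, the Turán graph T(6, 2) has parts of equal size 3, and its edge count e(T(6, 2)) = 9 attains the density bound exactly.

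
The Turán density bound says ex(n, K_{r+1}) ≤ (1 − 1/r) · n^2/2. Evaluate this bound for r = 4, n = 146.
Turán density bound = (3/4) · 146^2/2 = 15987/2 ≈ 7993.5

Turán's theorem: ex(n, K_{r+1}) is achieved by the complete r-partite Turán graph T(n, r) with parts as balanced as possible, and is at most (1 − 1/r) · n^2/2. For r = 4, n = 146: the density bound is (3/4) · 21316/2 = 15987/2 ≈ 7993.5. The integer-valued extremum is e(T(146, 4)) = 7993, which is strictly less than the density bound 15987/2 since 4 ∤ 146 (the parts of T(146, 4) cannot all be equal).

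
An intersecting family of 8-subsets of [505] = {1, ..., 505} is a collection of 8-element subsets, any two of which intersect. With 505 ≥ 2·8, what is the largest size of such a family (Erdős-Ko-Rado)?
max |F| = C(504, 7) = 1571843562600600

Erdős-Ko-Rado (1961): when n ≥ 2k, max |F| = C(n−1, k−1). The bound is attained by the star {A : i ∈ A} for any fixed i ∈ [n]. Here C(505−1, 8−1) = C(504, 7) = 1571843562600600.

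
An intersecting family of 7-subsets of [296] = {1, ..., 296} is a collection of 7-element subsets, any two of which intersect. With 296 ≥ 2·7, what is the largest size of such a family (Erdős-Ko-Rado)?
max |F| = C(295, 6) = 869717699935

Erdős-Ko-Rado (1961): when n ≥ 2k, max |F| = C(n−1, k−1). The bound is attained by the star {A : i ∈ A} for any fixed i ∈ [n]. Here C(296−1, 7−1) = C(295, 6) = 869717699935.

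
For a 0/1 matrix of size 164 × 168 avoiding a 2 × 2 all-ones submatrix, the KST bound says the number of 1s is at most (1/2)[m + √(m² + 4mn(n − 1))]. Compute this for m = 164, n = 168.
z(164, 168; 2, 2) ≤ (1/2)[164 + √(164² + 4·164·168·167)] = (1/2)[164 + √18431632] = 2228.6038

Kővári–Sós–Turán: let r_1, ..., r_164 be the row sums and z = Σ r_i the total number of 1s. Each pair of columns can share at most one row with both entries 1 (else a 2×2 all-ones block appears), so Σ_i C(r_i, 2) ≤ C(168, 2) = 14028. By convexity Σ_i C(r_i, 2) ≥ 164·C(z/164, 2) = z(z − 164)/(2·164), giving z² − 164z − 164·168·167 ≤ 0 and hence z ≤ (1/2)[164 + √(26896 + 4·4601184)] = (1/2)[164 + √18431632] ≈ (1/2)(164 + 4293.2077) = 2228.6038.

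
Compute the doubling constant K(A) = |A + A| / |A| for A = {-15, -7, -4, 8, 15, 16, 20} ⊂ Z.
K = |A + A| / |A| = 26/7

Enumerate A + A = {a + b : a, b ∈ A}. With |A| = 7, there are |A|^2 = 49 ordered sum pairs; collecting distinct values, A + A = {-30, -22, -19, -14, -11, -8, -7, 0, 1, 4, 5, 8, 9, 11, 12, 13, 16, 23, 24, 28, 30, 31, 32, 35, 36, 40}, so |A + A| = 26. Thus K = 26/7. For comparison, the minimum possible |A + A| over all 7-element sets is 2·7 − 1 = 13 (so min K = 13/7), attained only by arithmetic progressions.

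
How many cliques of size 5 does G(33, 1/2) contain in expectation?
E[# K_5] = C(33, 5) · (1/2)^C(5, 2) = 237336 / 2^10 = 29667/128 = 231.7734375

For each 5-subset S of vertices (there are C(33, 5) = 237336 such S), let X_S = 1 if S induces a K_5 (all C(5, 2) = 10 edges present). Then P(X_S = 1) = (1/2)^10 = 1/1024. By linearity of expectation, E[# K_5] = C(33, 5) · (1/2)^10 = 237336 / 1024 = 29667/128 = 231.7734375.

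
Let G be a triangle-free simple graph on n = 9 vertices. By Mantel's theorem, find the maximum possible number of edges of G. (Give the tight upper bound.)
ex(9, K_3) = ⌊9^2/4⌋ = 20

Mantel (1907): a triangle-free graph on n vertices has at most ⌊n^2/4⌋ edges, with equality for the complete bipartite graph K_{⌊n/2⌋, ⌈n/2⌉}. For n = 9: ⌊9^2/4⌋ = ⌊81/4⌋ = 20. The extremal graph is K_{4, 5}, which has 4·5 = 20 edges.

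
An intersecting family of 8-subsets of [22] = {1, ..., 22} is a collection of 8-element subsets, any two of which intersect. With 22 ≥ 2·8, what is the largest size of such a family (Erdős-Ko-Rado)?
max |F| = C(21, 7) = 116280

The Erdős-Ko-Rado theorem states: for n ≥ 2k, an intersecting family of k-subsets of an n-element set has size at most C(n − 1, k − 1), with equality for 'star' families {A ⊆ [n] : |A| = k, i ∈ A} (fix an element i). For n = 22, k = 8: C(21, 7) = 116280.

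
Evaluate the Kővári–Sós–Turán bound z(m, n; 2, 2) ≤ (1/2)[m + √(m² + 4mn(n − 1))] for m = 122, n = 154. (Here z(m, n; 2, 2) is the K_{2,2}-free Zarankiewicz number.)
z(122, 154; 2, 2) ≤ (1/2)[122 + √(122² + 4·122·154·153)] = (1/2)[122 + √11513140] = 1757.5509

Kővári–Sós–Turán: let r_1, ..., r_122 be the row sums and z = Σ r_i the total number of 1s. Each pair of columns can share at most one row with both entries 1 (else a 2×2 all-ones block appears), so Σ_i C(r_i, 2) ≤ C(154, 2) = 11781. By convexity Σ_i C(r_i, 2) ≥ 122·C(z/122, 2) = z(z − 122)/(2·122), giving z² − 122z − 122·154·153 ≤ 0 and hence z ≤ (1/2)[122 + √(14884 + 4·2874564)] = (1/2)[122 + √11513140] ≈ (1/2)(122 + 3393.1018) = 1757.5509.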